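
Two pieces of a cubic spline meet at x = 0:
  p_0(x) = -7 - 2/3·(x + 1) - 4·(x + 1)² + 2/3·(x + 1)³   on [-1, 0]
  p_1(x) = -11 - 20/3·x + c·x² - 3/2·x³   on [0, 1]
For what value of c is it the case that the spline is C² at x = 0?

p_0''(x) = -8 + 4·(x + 1), so p_0''(0) = -4. On the right, p_1''(0) = 2c, so c = -2.

-2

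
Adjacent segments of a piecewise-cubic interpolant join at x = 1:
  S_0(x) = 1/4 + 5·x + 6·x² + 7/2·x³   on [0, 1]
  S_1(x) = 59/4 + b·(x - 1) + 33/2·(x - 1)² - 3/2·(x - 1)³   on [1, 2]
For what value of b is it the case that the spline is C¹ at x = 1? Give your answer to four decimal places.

S_0'(x) = 5 + 12·x + 21/2·x², so S_0'(1) = 55/2. On the right, S_1'(1) = b, so b = 55/2.

27.5000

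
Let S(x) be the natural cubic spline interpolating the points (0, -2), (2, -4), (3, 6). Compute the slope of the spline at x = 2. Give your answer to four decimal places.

6.3333

With M_i denoting the second derivative at x_i, h_i = 2, 1, and Δ_i = (y_(i+1) − y_i)/h_i = -1, 10:
  2·M_0 + 6·M_1 + 1·M_2 = 6(Δ_1 - Δ_0) = 66
Natural end conditions: M_0 = M_2 = 0.
Solving: M_0 = 0, M_1 = 11, M_2 = 0.
On [2, 3], S'(x) = b_1 + 2c_1·(x - 2) + 3d_1·(x - 2)² with b_1 = Δ_1 - h_1(2M_1 + M_2)/6 = 19/3, c_1 = M_1/2 = 11/2, d_1 = (M_2 - M_1)/(6h_1) = -11/6. So S'(2) = 19/3.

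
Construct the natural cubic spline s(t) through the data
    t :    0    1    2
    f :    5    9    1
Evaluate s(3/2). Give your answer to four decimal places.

With M_i denoting the second derivative at x_i, h_i = 1, 1, and Δ_i = (y_(i+1) − y_i)/h_i = 4, -8:
  1·M_0 + 4·M_1 + 1·M_2 = 6(Δ_1 - Δ_0) = -72
Natural end conditions: M_0 = M_2 = 0.
Solving: M_0 = 0, M_1 = -18, M_2 = 0.
On [1, 2], s(t) = 9 - 2·(t - 1) - 9·(t - 1)² + 3·(t - 1)³.
With (t - 1) = 1/2: s(3/2) = 49/8.

6.1250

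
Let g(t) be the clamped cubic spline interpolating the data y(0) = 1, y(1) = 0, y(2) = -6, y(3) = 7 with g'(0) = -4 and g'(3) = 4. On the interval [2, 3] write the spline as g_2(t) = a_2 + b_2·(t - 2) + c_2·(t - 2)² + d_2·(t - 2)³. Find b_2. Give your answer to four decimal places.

Let M_i = g''(x_i). Step sizes h_i = 1, 1, 1; slopes of the chords Δ_i = (y_(i+1) - y_i)/h_i = -1, -6, 13.
  1·M_0 + 4·M_1 + 1·M_2 = 6(Δ_1 - Δ_0) = -30
  1·M_1 + 4·M_2 + 1·M_3 = 6(Δ_2 - Δ_1) = 114
Clamped end conditions give two more equations: 2h_0·M_0 + h_0·M_1 = 6(Δ_0 - g'(0)) = 18 and h_2·M_2 + 2h_2·M_3 = 6(g'(3) - Δ_2) = -54.
Hence M_0 = 64/3, M_1 = -74/3, M_2 = 142/3, M_3 = -152/3.
On [2, 3], with g_2(t) = a_2 + b_2·(t - 2) + c_2·(t - 2)² + d_2·(t - 2)³: c_2 = M_2/2 = 71/3, d_2 = (M_3 - M_2)/(6h_2) = -49/3, b_2 = Δ_2 - h_2(2M_2 + M_3)/6 = 17/3.

5.6667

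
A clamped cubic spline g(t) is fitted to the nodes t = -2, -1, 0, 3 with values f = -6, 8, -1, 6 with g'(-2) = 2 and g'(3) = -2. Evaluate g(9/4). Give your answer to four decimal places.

Write M_i for g''(x_i). With h_i = 1, 1, 3 and divided differences Δ_i = 14, -9, 7/3, the continuity of g' gives the tridiagonal system
  1·M_0 + 4·M_1 + 1·M_2 = 6(Δ_1 - Δ_0) = -138
  1·M_1 + 8·M_2 + 3·M_3 = 6(Δ_2 - Δ_1) = 68
Clamped end conditions give two more equations: 2h_0·M_0 + h_0·M_1 = 6(Δ_0 - g'(-2)) = 72 and h_2·M_2 + 2h_2·M_3 = 6(g'(3) - Δ_2) = -26.
Solving: M_0 = 1852/29, M_1 = -1616/29, M_2 = 610/29, M_3 = -1292/87.
On [0, 3], g(t) = -1 - 327/29·t + 305/29·t² - 1561/783·t³.
With t = 9/4: g(9/4) = 7729/1856.

4.1643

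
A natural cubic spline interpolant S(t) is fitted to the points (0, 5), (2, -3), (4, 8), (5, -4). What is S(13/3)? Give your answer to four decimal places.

5.3384

Let σ_i = S''(x_i). Step sizes h_i = 2, 2, 1; slopes of the chords Δ_i = (y_(i+1) - y_i)/h_i = -4, 11/2, -12.
  2·σ_0 + 8·σ_1 + 2·σ_2 = 6(Δ_1 - Δ_0) = 57
  2·σ_1 + 6·σ_2 + 1·σ_3 = 6(Δ_2 - Δ_1) = -105
Natural end conditions: σ_0 = σ_3 = 0.
Forward elimination and back-substitution give σ_0 = 0, σ_1 = 138/11, σ_2 = -477/22, σ_3 = 0.
On [4, 5], S(t) = 8 - 105/22·(t - 4) - 477/44·(t - 4)² + 159/44·(t - 4)³.
With (t - 4) = 1/3: S(13/3) = 1057/198.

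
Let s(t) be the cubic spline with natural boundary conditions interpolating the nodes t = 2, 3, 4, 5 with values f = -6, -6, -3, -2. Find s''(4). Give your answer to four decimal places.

Let M_i = s''(x_i). Step sizes h_i = 1, 1, 1; slopes of the chords Δ_i = (y_(i+1) - y_i)/h_i = 0, 3, 1.
  1·M_0 + 4·M_1 + 1·M_2 = 6(Δ_1 - Δ_0) = 18
  1·M_1 + 4·M_2 + 1·M_3 = 6(Δ_2 - Δ_1) = -12
Natural end conditions: M_0 = M_3 = 0.
Hence M_0 = 0, M_1 = 28/5, M_2 = -22/5, M_3 = 0.

-4.4000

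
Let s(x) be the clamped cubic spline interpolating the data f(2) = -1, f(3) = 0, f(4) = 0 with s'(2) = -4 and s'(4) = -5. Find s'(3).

3

Let M_i = s''(x_i). Step sizes h_i = 1, 1; slopes of the chords Δ_i = (y_(i+1) - y_i)/h_i = 1, 0.
  1·M_0 + 4·M_1 + 1·M_2 = 6(Δ_1 - Δ_0) = -6
Clamped end conditions give two more equations: 2h_0·M_0 + h_0·M_1 = 6(Δ_0 - s'(2)) = 30 and h_1·M_1 + 2h_1·M_2 = 6(s'(4) - Δ_1) = -30.
Forward elimination and back-substitution give M_0 = 16, M_1 = -2, M_2 = -14.
On [3, 4], s'(x) = b_1 + 2c_1·(x - 3) + 3d_1·(x - 3)² with b_1 = Δ_1 - h_1(2M_1 + M_2)/6 = 3, c_1 = M_1/2 = -1, d_1 = (M_2 - M_1)/(6h_1) = -2. So s'(3) = 3.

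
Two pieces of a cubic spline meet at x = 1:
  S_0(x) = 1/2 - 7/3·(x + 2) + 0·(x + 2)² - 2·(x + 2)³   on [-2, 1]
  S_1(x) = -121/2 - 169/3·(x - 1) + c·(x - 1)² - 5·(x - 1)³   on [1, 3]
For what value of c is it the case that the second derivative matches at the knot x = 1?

-18

S_0''(x) = 0 - 12·(x + 2), so S_0''(1) = -36. On the right, S_1''(1) = 2c, so c = -18.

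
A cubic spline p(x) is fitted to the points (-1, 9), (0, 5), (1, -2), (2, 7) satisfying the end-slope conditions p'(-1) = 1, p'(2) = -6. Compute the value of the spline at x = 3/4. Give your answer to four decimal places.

-2.1375

With σ_i denoting the second derivative at x_i, h_i = 1, 1, 1, and Δ_i = (y_(i+1) − y_i)/h_i = -4, -7, 9:
  1·σ_0 + 4·σ_1 + 1·σ_2 = 6(Δ_1 - Δ_0) = -18
  1·σ_1 + 4·σ_2 + 1·σ_3 = 6(Δ_2 - Δ_1) = 96
Clamped end conditions give two more equations: 2h_0·σ_0 + h_0·σ_1 = 6(Δ_0 - p'(-1)) = -30 and h_2·σ_2 + 2h_2·σ_3 = 6(p'(2) - Δ_2) = -90.
Hence σ_0 = -124/15, σ_1 = -202/15, σ_2 = 662/15, σ_3 = -1006/15.
On [0, 1], p(x) = 5 - 148/15·x - 101/15·x² + 48/5·x³.
With x = 3/4: p(3/4) = -171/80.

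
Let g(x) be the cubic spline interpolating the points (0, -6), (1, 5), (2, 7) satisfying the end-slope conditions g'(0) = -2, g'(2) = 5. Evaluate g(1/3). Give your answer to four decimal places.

-4.1111

Write σ_i for g''(x_i). With h_i = 1, 1 and divided differences Δ_i = 11, 2, the continuity of g' gives the tridiagonal system
  1·σ_0 + 4·σ_1 + 1·σ_2 = 6(Δ_1 - Δ_0) = -54
Clamped end conditions give two more equations: 2h_0·σ_0 + h_0·σ_1 = 6(Δ_0 - g'(0)) = 78 and h_1·σ_1 + 2h_1·σ_2 = 6(g'(2) - Δ_1) = 18.
Forward elimination and back-substitution give σ_0 = 56, σ_1 = -34, σ_2 = 26.
On [0, 1], g(x) = -6 - 2·x + 28·x² - 15·x³.
With x = 1/3: g(1/3) = -37/9.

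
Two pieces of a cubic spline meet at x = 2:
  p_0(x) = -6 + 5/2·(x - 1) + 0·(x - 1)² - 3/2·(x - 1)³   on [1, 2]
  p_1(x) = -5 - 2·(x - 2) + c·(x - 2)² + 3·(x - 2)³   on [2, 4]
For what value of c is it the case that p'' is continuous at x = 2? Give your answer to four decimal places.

-4.5000

p_0''(x) = 0 - 9·(x - 1), so p_0''(2) = -9. On the right, p_1''(2) = 2c, so c = -9/2.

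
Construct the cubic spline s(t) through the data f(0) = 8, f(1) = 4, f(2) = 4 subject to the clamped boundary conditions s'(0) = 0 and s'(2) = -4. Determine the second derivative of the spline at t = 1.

16

Write m_i for s''(x_i). With h_i = 1, 1 and divided differences Δ_i = -4, 0, the continuity of s' gives the tridiagonal system
  1·m_0 + 4·m_1 + 1·m_2 = 6(Δ_1 - Δ_0) = 24
Clamped end conditions give two more equations: 2h_0·m_0 + h_0·m_1 = 6(Δ_0 - s'(0)) = -24 and h_1·m_1 + 2h_1·m_2 = 6(s'(2) - Δ_1) = -24.
Solving the tridiagonal system: m_0 = -20, m_1 = 16, m_2 = -20.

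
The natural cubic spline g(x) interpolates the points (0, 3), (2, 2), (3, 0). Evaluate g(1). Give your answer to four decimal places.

2.8750

With M_i denoting the second derivative at x_i, h_i = 2, 1, and Δ_i = (y_(i+1) − y_i)/h_i = -1/2, -2:
  2·M_0 + 6·M_1 + 1·M_2 = 6(Δ_1 - Δ_0) = -9
Natural end conditions: M_0 = M_2 = 0.
Solving: M_0 = 0, M_1 = -3/2, M_2 = 0.
On [0, 2], g(x) = 3 + 0·x + 0·x² - 1/8·x³.
With x = 1: g(1) = 23/8.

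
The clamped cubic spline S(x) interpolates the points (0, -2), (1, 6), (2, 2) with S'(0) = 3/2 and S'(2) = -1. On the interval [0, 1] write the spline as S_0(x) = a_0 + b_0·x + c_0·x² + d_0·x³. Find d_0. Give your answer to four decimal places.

With M_i denoting the second derivative at x_i, h_i = 1, 1, and Δ_i = (y_(i+1) − y_i)/h_i = 8, -4:
  1·M_0 + 4·M_1 + 1·M_2 = 6(Δ_1 - Δ_0) = -72
Clamped end conditions give two more equations: 2h_0·M_0 + h_0·M_1 = 6(Δ_0 - S'(0)) = 39 and h_1·M_1 + 2h_1·M_2 = 6(S'(2) - Δ_1) = 18.
Forward elimination and back-substitution give M_0 = 145/4, M_1 = -67/2, M_2 = 103/4.
On [0, 1], with S_0(x) = a_0 + b_0·x + c_0·x² + d_0·x³: c_0 = M_0/2 = 145/8, d_0 = (M_1 - M_0)/(6h_0) = -93/8, b_0 = Δ_0 - h_0(2M_0 + M_1)/6 = 3/2.

-11.6250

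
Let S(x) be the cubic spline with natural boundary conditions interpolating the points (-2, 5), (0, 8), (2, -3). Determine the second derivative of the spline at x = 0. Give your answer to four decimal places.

-5.2500

With m_i denoting the second derivative at x_i, h_i = 2, 2, and Δ_i = (y_(i+1) − y_i)/h_i = 3/2, -11/2:
  2·m_0 + 8·m_1 + 2·m_2 = 6(Δ_1 - Δ_0) = -42
Natural end conditions: m_0 = m_2 = 0.
Hence m_0 = 0, m_1 = -21/4, m_2 = 0.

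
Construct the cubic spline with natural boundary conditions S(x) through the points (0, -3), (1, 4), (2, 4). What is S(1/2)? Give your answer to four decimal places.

1.1563

With m_i denoting the second derivative at x_i, h_i = 1, 1, and Δ_i = (y_(i+1) − y_i)/h_i = 7, 0:
  1·m_0 + 4·m_1 + 1·m_2 = 6(Δ_1 - Δ_0) = -42
Natural end conditions: m_0 = m_2 = 0.
Forward elimination and back-substitution give m_0 = 0, m_1 = -21/2, m_2 = 0.
On [0, 1], S(x) = -3 + 35/4·x + 0·x² - 7/4·x³.
With x = 1/2: S(1/2) = 37/32.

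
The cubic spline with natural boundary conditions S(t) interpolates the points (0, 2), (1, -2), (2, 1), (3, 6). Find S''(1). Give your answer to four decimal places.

10.4000

Write M_i for S''(x_i). With h_i = 1, 1, 1 and divided differences Δ_i = -4, 3, 5, the continuity of S' gives the tridiagonal system
  1·M_0 + 4·M_1 + 1·M_2 = 6(Δ_1 - Δ_0) = 42
  1·M_1 + 4·M_2 + 1·M_3 = 6(Δ_2 - Δ_1) = 12
Natural end conditions: M_0 = M_3 = 0.
Forward elimination and back-substitution give M_0 = 0, M_1 = 52/5, M_2 = 2/5, M_3 = 0.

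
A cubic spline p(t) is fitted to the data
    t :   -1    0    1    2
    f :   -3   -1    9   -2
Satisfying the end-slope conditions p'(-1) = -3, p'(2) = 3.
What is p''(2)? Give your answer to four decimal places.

69.6000

Write σ_i for p''(x_i). With h_i = 1, 1, 1 and divided differences Δ_i = 2, 10, -11, the continuity of p' gives the tridiagonal system
  1·σ_0 + 4·σ_1 + 1·σ_2 = 6(Δ_1 - Δ_0) = 48
  1·σ_1 + 4·σ_2 + 1·σ_3 = 6(Δ_2 - Δ_1) = -126
Clamped end conditions give two more equations: 2h_0·σ_0 + h_0·σ_1 = 6(Δ_0 - p'(-1)) = 30 and h_2·σ_2 + 2h_2·σ_3 = 6(p'(2) - Δ_2) = 84.
Hence σ_0 = 12/5, σ_1 = 126/5, σ_2 = -276/5, σ_3 = 348/5.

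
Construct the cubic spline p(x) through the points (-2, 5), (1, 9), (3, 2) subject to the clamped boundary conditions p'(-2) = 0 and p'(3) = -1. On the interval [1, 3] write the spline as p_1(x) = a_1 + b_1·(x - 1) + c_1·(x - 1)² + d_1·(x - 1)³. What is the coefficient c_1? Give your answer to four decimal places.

-2.7000

Put m_i = p'' at the i-th knot. Here h = (3, 2) and Δ = (4/3, -7/2), so the interior equations h_(i-1)·m_(i-1) + 2(h_(i-1)+h_i)·m_i + h_i·m_(i+1) = 6(Δ_i − Δ_(i-1)) read
  3·m_0 + 10·m_1 + 2·m_2 = 6(Δ_1 - Δ_0) = -29
Clamped end conditions give two more equations: 2h_0·m_0 + h_0·m_1 = 6(Δ_0 - p'(-2)) = 8 and h_1·m_1 + 2h_1·m_2 = 6(p'(3) - Δ_1) = 15.
Solving the tridiagonal system: m_0 = 121/30, m_1 = -27/5, m_2 = 129/20.
On [1, 3], with p_1(x) = a_1 + b_1·(x - 1) + c_1·(x - 1)² + d_1·(x - 1)³: c_1 = m_1/2 = -27/10, d_1 = (m_2 - m_1)/(6h_1) = 79/80, b_1 = Δ_1 - h_1(2m_1 + m_2)/6 = -41/20.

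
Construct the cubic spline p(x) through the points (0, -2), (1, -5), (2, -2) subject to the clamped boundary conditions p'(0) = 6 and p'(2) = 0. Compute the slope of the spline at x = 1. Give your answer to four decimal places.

Put M_i = p'' at the i-th knot. Here h = (1, 1) and Δ = (-3, 3), so the interior equations h_(i-1)·M_(i-1) + 2(h_(i-1)+h_i)·M_i + h_i·M_(i+1) = 6(Δ_i − Δ_(i-1)) read
  1·M_0 + 4·M_1 + 1·M_2 = 6(Δ_1 - Δ_0) = 36
Clamped end conditions give two more equations: 2h_0·M_0 + h_0·M_1 = 6(Δ_0 - p'(0)) = -54 and h_1·M_1 + 2h_1·M_2 = 6(p'(2) - Δ_1) = -18.
Solving the tridiagonal system: M_0 = -39, M_1 = 24, M_2 = -21.
On [1, 2], p'(x) = b_1 + 2c_1·(x - 1) + 3d_1·(x - 1)² with b_1 = Δ_1 - h_1(2M_1 + M_2)/6 = -3/2, c_1 = M_1/2 = 12, d_1 = (M_2 - M_1)/(6h_1) = -15/2. So p'(1) = -3/2.

-1.5000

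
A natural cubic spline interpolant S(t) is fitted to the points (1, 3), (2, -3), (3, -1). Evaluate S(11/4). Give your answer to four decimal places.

With M_i denoting the second derivative at x_i, h_i = 1, 1, and Δ_i = (y_(i+1) − y_i)/h_i = -6, 2:
  1·M_0 + 4·M_1 + 1·M_2 = 6(Δ_1 - Δ_0) = 48
Natural end conditions: M_0 = M_2 = 0.
Forward elimination and back-substitution give M_0 = 0, M_1 = 12, M_2 = 0.
On [2, 3], S(t) = -3 - 2·(t - 2) + 6·(t - 2)² - 2·(t - 2)³.
With (t - 2) = 3/4: S(11/4) = -63/32.

-1.9688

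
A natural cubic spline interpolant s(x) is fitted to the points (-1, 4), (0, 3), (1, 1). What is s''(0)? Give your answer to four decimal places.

-1.5000

Put σ_i = s'' at the i-th knot. Here h = (1, 1) and Δ = (-1, -2), so the interior equations h_(i-1)·σ_(i-1) + 2(h_(i-1)+h_i)·σ_i + h_i·σ_(i+1) = 6(Δ_i − Δ_(i-1)) read
  1·σ_0 + 4·σ_1 + 1·σ_2 = 6(Δ_1 - Δ_0) = -6
Natural end conditions: σ_0 = σ_2 = 0.
Forward elimination and back-substitution give σ_0 = 0, σ_1 = -3/2, σ_2 = 0.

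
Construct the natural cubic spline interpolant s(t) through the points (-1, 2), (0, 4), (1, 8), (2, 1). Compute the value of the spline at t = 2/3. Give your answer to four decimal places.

With m_i denoting the second derivative at x_i, h_i = 1, 1, 1, and Δ_i = (y_(i+1) − y_i)/h_i = 2, 4, -7:
  1·m_0 + 4·m_1 + 1·m_2 = 6(Δ_1 - Δ_0) = 12
  1·m_1 + 4·m_2 + 1·m_3 = 6(Δ_2 - Δ_1) = -66
Natural end conditions: m_0 = m_3 = 0.
Forward elimination and back-substitution give m_0 = 0, m_1 = 38/5, m_2 = -92/5, m_3 = 0.
On [0, 1], s(t) = 4 + 68/15·t + 19/5·t² - 13/3·t³.
With t = 2/3: s(2/3) = 3008/405.

7.4272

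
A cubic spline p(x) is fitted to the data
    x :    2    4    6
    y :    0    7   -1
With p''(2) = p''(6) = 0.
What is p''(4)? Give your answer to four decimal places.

-5.6250

Let m_i = p''(x_i). Step sizes h_i = 2, 2; slopes of the chords Δ_i = (y_(i+1) - y_i)/h_i = 7/2, -4.
  2·m_0 + 8·m_1 + 2·m_2 = 6(Δ_1 - Δ_0) = -45
Natural end conditions: m_0 = m_2 = 0.
Forward elimination and back-substitution give m_0 = 0, m_1 = -45/8, m_2 = 0.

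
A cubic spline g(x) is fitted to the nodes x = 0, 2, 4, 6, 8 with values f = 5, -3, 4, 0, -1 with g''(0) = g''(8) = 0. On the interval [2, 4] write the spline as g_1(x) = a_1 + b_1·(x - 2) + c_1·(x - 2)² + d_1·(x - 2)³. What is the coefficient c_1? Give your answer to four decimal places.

With M_i denoting the second derivative at x_i, h_i = 2, 2, 2, 2, and Δ_i = (y_(i+1) − y_i)/h_i = -4, 7/2, -2, -1/2:
  2·M_0 + 8·M_1 + 2·M_2 = 6(Δ_1 - Δ_0) = 45
  2·M_1 + 8·M_2 + 2·M_3 = 6(Δ_2 - Δ_1) = -33
  2·M_2 + 8·M_3 + 2·M_4 = 6(Δ_3 - Δ_2) = 9
Natural end conditions: M_0 = M_4 = 0.
Solving the tridiagonal system: M_0 = 0, M_1 = 51/7, M_2 = -93/14, M_3 = 39/14, M_4 = 0.
On [2, 4], with g_1(x) = a_1 + b_1·(x - 2) + c_1·(x - 2)² + d_1·(x - 2)³: c_1 = M_1/2 = 51/14, d_1 = (M_2 - M_1)/(6h_1) = -65/56, b_1 = Δ_1 - h_1(2M_1 + M_2)/6 = 6/7.

3.6429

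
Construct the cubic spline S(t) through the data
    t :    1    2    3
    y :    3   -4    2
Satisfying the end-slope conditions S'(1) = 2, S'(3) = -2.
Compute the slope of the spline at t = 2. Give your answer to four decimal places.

-0.7500

Put m_i = S'' at the i-th knot. Here h = (1, 1) and Δ = (-7, 6), so the interior equations h_(i-1)·m_(i-1) + 2(h_(i-1)+h_i)·m_i + h_i·m_(i+1) = 6(Δ_i − Δ_(i-1)) read
  1·m_0 + 4·m_1 + 1·m_2 = 6(Δ_1 - Δ_0) = 78
Clamped end conditions give two more equations: 2h_0·m_0 + h_0·m_1 = 6(Δ_0 - S'(1)) = -54 and h_1·m_1 + 2h_1·m_2 = 6(S'(3) - Δ_1) = -48.
Hence m_0 = -97/2, m_1 = 43, m_2 = -91/2.
On [2, 3], S'(t) = b_1 + 2c_1·(t - 2) + 3d_1·(t - 2)² with b_1 = Δ_1 - h_1(2m_1 + m_2)/6 = -3/4, c_1 = m_1/2 = 43/2, d_1 = (m_2 - m_1)/(6h_1) = -59/4. So S'(2) = -3/4.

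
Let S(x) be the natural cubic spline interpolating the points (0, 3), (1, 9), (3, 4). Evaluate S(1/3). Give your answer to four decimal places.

5.4198

Let m_i = S''(x_i). Step sizes h_i = 1, 2; slopes of the chords Δ_i = (y_(i+1) - y_i)/h_i = 6, -5/2.
  1·m_0 + 6·m_1 + 2·m_2 = 6(Δ_1 - Δ_0) = -51
Natural end conditions: m_0 = m_2 = 0.
Solving the tridiagonal system: m_0 = 0, m_1 = -17/2, m_2 = 0.
On [0, 1], S(x) = 3 + 89/12·x + 0·x² - 17/12·x³.
With x = 1/3: S(1/3) = 439/81.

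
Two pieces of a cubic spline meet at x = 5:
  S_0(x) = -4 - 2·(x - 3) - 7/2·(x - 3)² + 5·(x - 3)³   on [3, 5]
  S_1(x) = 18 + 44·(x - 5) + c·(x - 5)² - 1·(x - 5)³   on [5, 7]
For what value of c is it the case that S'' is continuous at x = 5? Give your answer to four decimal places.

26.5000

S_0''(x) = -7 + 30·(x - 3), so S_0''(5) = 53. On the right, S_1''(5) = 2c, so c = 53/2.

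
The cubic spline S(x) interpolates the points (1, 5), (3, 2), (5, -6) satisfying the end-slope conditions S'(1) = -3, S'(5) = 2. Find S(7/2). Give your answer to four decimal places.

Let M_i = S''(x_i). Step sizes h_i = 2, 2; slopes of the chords Δ_i = (y_(i+1) - y_i)/h_i = -3/2, -4.
  2·M_0 + 8·M_1 + 2·M_2 = 6(Δ_1 - Δ_0) = -15
Clamped end conditions give two more equations: 2h_0·M_0 + h_0·M_1 = 6(Δ_0 - S'(1)) = 9 and h_1·M_1 + 2h_1·M_2 = 6(S'(5) - Δ_1) = 36.
Hence M_0 = 43/8, M_1 = -25/4, M_2 = 97/8.
On [3, 5], S(x) = 2 - 31/8·(x - 3) - 25/8·(x - 3)² + 49/32·(x - 3)³.
With (x - 3) = 1/2: S(7/2) = -135/256.

-0.5273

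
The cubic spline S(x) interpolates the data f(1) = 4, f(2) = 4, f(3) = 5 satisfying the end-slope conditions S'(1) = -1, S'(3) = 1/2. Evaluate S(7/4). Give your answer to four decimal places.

3.8301

Let σ_i = S''(x_i). Step sizes h_i = 1, 1; slopes of the chords Δ_i = (y_(i+1) - y_i)/h_i = 0, 1.
  1·σ_0 + 4·σ_1 + 1·σ_2 = 6(Δ_1 - Δ_0) = 6
Clamped end conditions give two more equations: 2h_0·σ_0 + h_0·σ_1 = 6(Δ_0 - S'(1)) = 6 and h_1·σ_1 + 2h_1·σ_2 = 6(S'(3) - Δ_1) = -3.
Hence σ_0 = 9/4, σ_1 = 3/2, σ_2 = -9/4.
On [1, 2], S(x) = 4 - 1·(x - 1) + 9/8·(x - 1)² - 1/8·(x - 1)³.
With (x - 1) = 3/4: S(7/4) = 1961/512.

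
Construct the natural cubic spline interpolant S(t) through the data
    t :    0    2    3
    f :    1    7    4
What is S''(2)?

-6

Put M_i = S'' at the i-th knot. Here h = (2, 1) and Δ = (3, -3), so the interior equations h_(i-1)·M_(i-1) + 2(h_(i-1)+h_i)·M_i + h_i·M_(i+1) = 6(Δ_i − Δ_(i-1)) read
  2·M_0 + 6·M_1 + 1·M_2 = 6(Δ_1 - Δ_0) = -36
Natural end conditions: M_0 = M_2 = 0.
Hence M_0 = 0, M_1 = -6, M_2 = 0.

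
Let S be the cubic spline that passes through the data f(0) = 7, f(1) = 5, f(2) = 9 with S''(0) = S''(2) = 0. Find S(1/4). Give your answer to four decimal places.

6.1484

Write M_i for S''(x_i). With h_i = 1, 1 and divided differences Δ_i = -2, 4, the continuity of S' gives the tridiagonal system
  1·M_0 + 4·M_1 + 1·M_2 = 6(Δ_1 - Δ_0) = 36
Natural end conditions: M_0 = M_2 = 0.
Solving: M_0 = 0, M_1 = 9, M_2 = 0.
On [0, 1], S(x) = 7 - 7/2·x + 0·x² + 3/2·x³.
With x = 1/4: S(1/4) = 787/128.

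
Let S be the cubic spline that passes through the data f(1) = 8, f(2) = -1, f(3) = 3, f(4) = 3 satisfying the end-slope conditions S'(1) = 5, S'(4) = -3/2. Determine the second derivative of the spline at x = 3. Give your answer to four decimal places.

-16.7333

Write M_i for S''(x_i). With h_i = 1, 1, 1 and divided differences Δ_i = -9, 4, 0, the continuity of S' gives the tridiagonal system
  1·M_0 + 4·M_1 + 1·M_2 = 6(Δ_1 - Δ_0) = 78
  1·M_1 + 4·M_2 + 1·M_3 = 6(Δ_2 - Δ_1) = -24
Clamped end conditions give two more equations: 2h_0·M_0 + h_0·M_1 = 6(Δ_0 - S'(1)) = -84 and h_2·M_2 + 2h_2·M_3 = 6(S'(4) - Δ_2) = -9.
Hence M_0 = -923/15, M_1 = 586/15, M_2 = -251/15, M_3 = 58/15.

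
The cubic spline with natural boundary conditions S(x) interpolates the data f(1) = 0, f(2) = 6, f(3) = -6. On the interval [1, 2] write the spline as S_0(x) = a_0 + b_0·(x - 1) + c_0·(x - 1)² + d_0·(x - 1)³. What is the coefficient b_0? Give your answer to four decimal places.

10.5000

With σ_i denoting the second derivative at x_i, h_i = 1, 1, and Δ_i = (y_(i+1) − y_i)/h_i = 6, -12:
  1·σ_0 + 4·σ_1 + 1·σ_2 = 6(Δ_1 - Δ_0) = -108
Natural end conditions: σ_0 = σ_2 = 0.
Hence σ_0 = 0, σ_1 = -27, σ_2 = 0.
On [1, 2], with S_0(x) = a_0 + b_0·(x - 1) + c_0·(x - 1)² + d_0·(x - 1)³: c_0 = σ_0/2 = 0, d_0 = (σ_1 - σ_0)/(6h_0) = -9/2, b_0 = Δ_0 - h_0(2σ_0 + σ_1)/6 = 21/2.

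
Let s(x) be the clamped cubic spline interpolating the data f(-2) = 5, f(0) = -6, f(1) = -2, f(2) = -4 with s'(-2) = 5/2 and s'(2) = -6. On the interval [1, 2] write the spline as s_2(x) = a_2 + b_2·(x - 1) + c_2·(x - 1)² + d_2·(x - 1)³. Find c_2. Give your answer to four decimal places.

Write M_i for s''(x_i). With h_i = 2, 1, 1 and divided differences Δ_i = -11/2, 4, -2, the continuity of s' gives the tridiagonal system
  2·M_0 + 6·M_1 + 1·M_2 = 6(Δ_1 - Δ_0) = 57
  1·M_1 + 4·M_2 + 1·M_3 = 6(Δ_2 - Δ_1) = -36
Clamped end conditions give two more equations: 2h_0·M_0 + h_0·M_1 = 6(Δ_0 - s'(-2)) = -48 and h_2·M_2 + 2h_2·M_3 = 6(s'(2) - Δ_2) = -24.
Hence M_0 = -469/22, M_1 = 205/11, M_2 = -134/11, M_3 = -65/11.
On [1, 2], with s_2(x) = a_2 + b_2·(x - 1) + c_2·(x - 1)² + d_2·(x - 1)³: c_2 = M_2/2 = -67/11, d_2 = (M_3 - M_2)/(6h_2) = 23/22, b_2 = Δ_2 - h_2(2M_2 + M_3)/6 = 67/22.

-6.0909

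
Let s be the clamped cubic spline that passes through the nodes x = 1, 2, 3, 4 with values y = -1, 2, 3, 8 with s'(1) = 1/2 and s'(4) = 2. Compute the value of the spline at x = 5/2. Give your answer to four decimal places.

Put σ_i = s'' at the i-th knot. Here h = (1, 1, 1) and Δ = (3, 1, 5), so the interior equations h_(i-1)·σ_(i-1) + 2(h_(i-1)+h_i)·σ_i + h_i·σ_(i+1) = 6(Δ_i − Δ_(i-1)) read
  1·σ_0 + 4·σ_1 + 1·σ_2 = 6(Δ_1 - Δ_0) = -12
  1·σ_1 + 4·σ_2 + 1·σ_3 = 6(Δ_2 - Δ_1) = 24
Clamped end conditions give two more equations: 2h_0·σ_0 + h_0·σ_1 = 6(Δ_0 - s'(1)) = 15 and h_2·σ_2 + 2h_2·σ_3 = 6(s'(4) - Δ_2) = -18.
Hence σ_0 = 12, σ_1 = -9, σ_2 = 12, σ_3 = -15.
On [2, 3], s(x) = 2 + 2·(x - 2) - 9/2·(x - 2)² + 7/2·(x - 2)³.
With (x - 2) = 1/2: s(5/2) = 37/16.

2.3125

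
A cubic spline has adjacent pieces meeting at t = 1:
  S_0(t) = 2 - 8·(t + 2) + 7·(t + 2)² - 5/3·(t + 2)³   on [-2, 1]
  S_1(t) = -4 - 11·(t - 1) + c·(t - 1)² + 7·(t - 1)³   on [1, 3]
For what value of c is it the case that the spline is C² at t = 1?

-8

S_0''(t) = 14 - 10·(t + 2), so S_0''(1) = -16. On the right, S_1''(1) = 2c, so c = -8.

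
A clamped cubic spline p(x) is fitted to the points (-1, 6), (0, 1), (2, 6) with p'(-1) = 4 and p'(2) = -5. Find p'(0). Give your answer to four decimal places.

-4.2500

Let M_i = p''(x_i). Step sizes h_i = 1, 2; slopes of the chords Δ_i = (y_(i+1) - y_i)/h_i = -5, 5/2.
  1·M_0 + 6·M_1 + 2·M_2 = 6(Δ_1 - Δ_0) = 45
Clamped end conditions give two more equations: 2h_0·M_0 + h_0·M_1 = 6(Δ_0 - p'(-1)) = -54 and h_1·M_1 + 2h_1·M_2 = 6(p'(2) - Δ_1) = -45.
Solving: M_0 = -75/2, M_1 = 21, M_2 = -87/4.
On [0, 2], p'(x) = b_1 + 2c_1·x + 3d_1·x² with b_1 = Δ_1 - h_1(2M_1 + M_2)/6 = -17/4, c_1 = M_1/2 = 21/2, d_1 = (M_2 - M_1)/(6h_1) = -57/16. So p'(0) = -17/4.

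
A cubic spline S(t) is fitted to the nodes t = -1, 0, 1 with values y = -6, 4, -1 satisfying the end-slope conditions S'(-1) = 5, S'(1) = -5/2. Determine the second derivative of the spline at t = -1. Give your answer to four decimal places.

With M_i denoting the second derivative at x_i, h_i = 1, 1, and Δ_i = (y_(i+1) − y_i)/h_i = 10, -5:
  1·M_0 + 4·M_1 + 1·M_2 = 6(Δ_1 - Δ_0) = -90
Clamped end conditions give two more equations: 2h_0·M_0 + h_0·M_1 = 6(Δ_0 - S'(-1)) = 30 and h_1·M_1 + 2h_1·M_2 = 6(S'(1) - Δ_1) = 15.
Hence M_0 = 135/4, M_1 = -75/2, M_2 = 105/4.

33.7500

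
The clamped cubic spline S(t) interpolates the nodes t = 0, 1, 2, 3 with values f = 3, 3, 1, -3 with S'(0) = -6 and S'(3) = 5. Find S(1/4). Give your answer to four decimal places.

2.0844

Write M_i for S''(x_i). With h_i = 1, 1, 1 and divided differences Δ_i = 0, -2, -4, the continuity of S' gives the tridiagonal system
  1·M_0 + 4·M_1 + 1·M_2 = 6(Δ_1 - Δ_0) = -12
  1·M_1 + 4·M_2 + 1·M_3 = 6(Δ_2 - Δ_1) = -12
Clamped end conditions give two more equations: 2h_0·M_0 + h_0·M_1 = 6(Δ_0 - S'(0)) = 36 and h_2·M_2 + 2h_2·M_3 = 6(S'(3) - Δ_2) = 54.
Solving the tridiagonal system: M_0 = 314/15, M_1 = -88/15, M_2 = -142/15, M_3 = 476/15.
On [0, 1], S(t) = 3 - 6·t + 157/15·t² - 67/15·t³.
With t = 1/4: S(1/4) = 667/320.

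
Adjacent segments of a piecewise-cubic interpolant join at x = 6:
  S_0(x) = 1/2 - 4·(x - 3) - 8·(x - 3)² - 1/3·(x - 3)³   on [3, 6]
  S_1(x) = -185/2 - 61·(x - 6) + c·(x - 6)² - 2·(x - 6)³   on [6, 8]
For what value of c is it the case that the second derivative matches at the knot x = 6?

S_0''(x) = -16 - 2·(x - 3), so S_0''(6) = -22. On the right, S_1''(6) = 2c, so c = -11.

-11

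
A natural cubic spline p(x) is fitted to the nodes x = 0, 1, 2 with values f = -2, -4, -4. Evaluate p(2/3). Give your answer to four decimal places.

-3.5185

Let M_i = p''(x_i). Step sizes h_i = 1, 1; slopes of the chords Δ_i = (y_(i+1) - y_i)/h_i = -2, 0.
  1·M_0 + 4·M_1 + 1·M_2 = 6(Δ_1 - Δ_0) = 12
Natural end conditions: M_0 = M_2 = 0.
Hence M_0 = 0, M_1 = 3, M_2 = 0.
On [0, 1], p(x) = -2 - 5/2·x + 0·x² + 1/2·x³.
With x = 2/3: p(2/3) = -95/27.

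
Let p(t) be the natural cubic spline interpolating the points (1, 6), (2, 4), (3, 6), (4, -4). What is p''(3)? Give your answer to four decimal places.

-20.8000

Let m_i = p''(x_i). Step sizes h_i = 1, 1, 1; slopes of the chords Δ_i = (y_(i+1) - y_i)/h_i = -2, 2, -10.
  1·m_0 + 4·m_1 + 1·m_2 = 6(Δ_1 - Δ_0) = 24
  1·m_1 + 4·m_2 + 1·m_3 = 6(Δ_2 - Δ_1) = -72
Natural end conditions: m_0 = m_3 = 0.
Solving the tridiagonal system: m_0 = 0, m_1 = 56/5, m_2 = -104/5, m_3 = 0.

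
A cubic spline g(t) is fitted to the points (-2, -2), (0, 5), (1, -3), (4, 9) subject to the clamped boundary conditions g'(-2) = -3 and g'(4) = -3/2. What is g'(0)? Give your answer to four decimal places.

Put M_i = g'' at the i-th knot. Here h = (2, 1, 3) and Δ = (7/2, -8, 4), so the interior equations h_(i-1)·M_(i-1) + 2(h_(i-1)+h_i)·M_i + h_i·M_(i+1) = 6(Δ_i − Δ_(i-1)) read
  2·M_0 + 6·M_1 + 1·M_2 = 6(Δ_1 - Δ_0) = -69
  1·M_1 + 8·M_2 + 3·M_3 = 6(Δ_2 - Δ_1) = 72
Clamped end conditions give two more equations: 2h_0·M_0 + h_0·M_1 = 6(Δ_0 - g'(-2)) = 39 and h_2·M_2 + 2h_2·M_3 = 6(g'(4) - Δ_2) = -33.
Forward elimination and back-substitution give M_0 = 142/7, M_1 = -295/14, M_2 = 118/7, M_3 = -195/14.
On [0, 1], g'(t) = b_1 + 2c_1·t + 3d_1·t² with b_1 = Δ_1 - h_1(2M_1 + M_2)/6 = -53/14, c_1 = M_1/2 = -295/28, d_1 = (M_2 - M_1)/(6h_1) = 177/28. So g'(0) = -53/14.

-3.7857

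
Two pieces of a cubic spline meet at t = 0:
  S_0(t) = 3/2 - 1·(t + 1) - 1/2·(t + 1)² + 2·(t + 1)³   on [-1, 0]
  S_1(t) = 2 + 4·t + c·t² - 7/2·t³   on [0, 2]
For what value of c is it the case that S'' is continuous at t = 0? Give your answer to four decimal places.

5.5000

S_0''(t) = -1 + 12·(t + 1), so S_0''(0) = 11. On the right, S_1''(0) = 2c, so c = 11/2.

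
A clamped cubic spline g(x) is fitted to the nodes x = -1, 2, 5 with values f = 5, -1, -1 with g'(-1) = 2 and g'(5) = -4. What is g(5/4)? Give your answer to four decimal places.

0.6406

With m_i denoting the second derivative at x_i, h_i = 3, 3, and Δ_i = (y_(i+1) − y_i)/h_i = -2, 0:
  3·m_0 + 12·m_1 + 3·m_2 = 6(Δ_1 - Δ_0) = 12
Clamped end conditions give two more equations: 2h_0·m_0 + h_0·m_1 = 6(Δ_0 - g'(-1)) = -24 and h_1·m_1 + 2h_1·m_2 = 6(g'(5) - Δ_1) = -24.
Forward elimination and back-substitution give m_0 = -6, m_1 = 4, m_2 = -6.
On [-1, 2], g(x) = 5 + 2·(x + 1) - 3·(x + 1)² + 5/9·(x + 1)³.
With (x + 1) = 9/4: g(5/4) = 41/64.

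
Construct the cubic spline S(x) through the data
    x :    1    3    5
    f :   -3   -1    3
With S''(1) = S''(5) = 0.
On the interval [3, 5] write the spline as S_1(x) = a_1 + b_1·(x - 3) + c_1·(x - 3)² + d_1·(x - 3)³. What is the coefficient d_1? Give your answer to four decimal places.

-0.0625

With M_i denoting the second derivative at x_i, h_i = 2, 2, and Δ_i = (y_(i+1) − y_i)/h_i = 1, 2:
  2·M_0 + 8·M_1 + 2·M_2 = 6(Δ_1 - Δ_0) = 6
Natural end conditions: M_0 = M_2 = 0.
Solving: M_0 = 0, M_1 = 3/4, M_2 = 0.
On [3, 5], with S_1(x) = a_1 + b_1·(x - 3) + c_1·(x - 3)² + d_1·(x - 3)³: c_1 = M_1/2 = 3/8, d_1 = (M_2 - M_1)/(6h_1) = -1/16, b_1 = Δ_1 - h_1(2M_1 + M_2)/6 = 3/2.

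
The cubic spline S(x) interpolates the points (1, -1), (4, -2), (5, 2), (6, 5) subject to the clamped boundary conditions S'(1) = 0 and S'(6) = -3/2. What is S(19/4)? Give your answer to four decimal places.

0.7891

Put σ_i = S'' at the i-th knot. Here h = (3, 1, 1) and Δ = (-1/3, 4, 3), so the interior equations h_(i-1)·σ_(i-1) + 2(h_(i-1)+h_i)·σ_i + h_i·σ_(i+1) = 6(Δ_i − Δ_(i-1)) read
  3·σ_0 + 8·σ_1 + 1·σ_2 = 6(Δ_1 - Δ_0) = 26
  1·σ_1 + 4·σ_2 + 1·σ_3 = 6(Δ_2 - Δ_1) = -6
Clamped end conditions give two more equations: 2h_0·σ_0 + h_0·σ_1 = 6(Δ_0 - S'(1)) = -2 and h_2·σ_2 + 2h_2·σ_3 = 6(S'(6) - Δ_2) = -27.
Hence σ_0 = -7/3, σ_1 = 4, σ_2 = 1, σ_3 = -14.
On [4, 5], S(x) = -2 + 5/2·(x - 4) + 2·(x - 4)² - 1/2·(x - 4)³.
With (x - 4) = 3/4: S(19/4) = 101/128.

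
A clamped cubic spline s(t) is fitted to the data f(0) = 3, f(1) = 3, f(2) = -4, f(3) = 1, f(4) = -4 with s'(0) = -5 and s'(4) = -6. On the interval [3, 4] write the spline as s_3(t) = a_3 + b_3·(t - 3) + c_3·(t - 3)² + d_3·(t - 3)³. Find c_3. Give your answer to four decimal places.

-12.5000

Write σ_i for s''(x_i). With h_i = 1, 1, 1, 1 and divided differences Δ_i = 0, -7, 5, -5, the continuity of s' gives the tridiagonal system
  1·σ_0 + 4·σ_1 + 1·σ_2 = 6(Δ_1 - Δ_0) = -42
  1·σ_1 + 4·σ_2 + 1·σ_3 = 6(Δ_2 - Δ_1) = 72
  1·σ_2 + 4·σ_3 + 1·σ_4 = 6(Δ_3 - Δ_2) = -60
Clamped end conditions give two more equations: 2h_0·σ_0 + h_0·σ_1 = 6(Δ_0 - s'(0)) = 30 and h_3·σ_3 + 2h_3·σ_4 = 6(s'(4) - Δ_3) = -6.
Hence σ_0 = 55/2, σ_1 = -25, σ_2 = 61/2, σ_3 = -25, σ_4 = 19/2.
On [3, 4], with s_3(t) = a_3 + b_3·(t - 3) + c_3·(t - 3)² + d_3·(t - 3)³: c_3 = σ_3/2 = -25/2, d_3 = (σ_4 - σ_3)/(6h_3) = 23/4, b_3 = Δ_3 - h_3(2σ_3 + σ_4)/6 = 7/4.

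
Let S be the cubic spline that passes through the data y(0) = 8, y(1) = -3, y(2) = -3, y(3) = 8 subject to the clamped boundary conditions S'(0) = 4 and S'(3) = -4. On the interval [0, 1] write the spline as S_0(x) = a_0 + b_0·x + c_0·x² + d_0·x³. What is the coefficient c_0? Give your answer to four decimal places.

-28.6667

Let m_i = S''(x_i). Step sizes h_i = 1, 1, 1; slopes of the chords Δ_i = (y_(i+1) - y_i)/h_i = -11, 0, 11.
  1·m_0 + 4·m_1 + 1·m_2 = 6(Δ_1 - Δ_0) = 66
  1·m_1 + 4·m_2 + 1·m_3 = 6(Δ_2 - Δ_1) = 66
Clamped end conditions give two more equations: 2h_0·m_0 + h_0·m_1 = 6(Δ_0 - S'(0)) = -90 and h_2·m_2 + 2h_2·m_3 = 6(S'(3) - Δ_2) = -90.
Hence m_0 = -172/3, m_1 = 74/3, m_2 = 74/3, m_3 = -172/3.
On [0, 1], with S_0(x) = a_0 + b_0·x + c_0·x² + d_0·x³: c_0 = m_0/2 = -86/3, d_0 = (m_1 - m_0)/(6h_0) = 41/3, b_0 = Δ_0 - h_0(2m_0 + m_1)/6 = 4.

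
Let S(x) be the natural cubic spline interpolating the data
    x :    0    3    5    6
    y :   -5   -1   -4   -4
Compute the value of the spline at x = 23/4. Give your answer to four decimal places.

Write σ_i for S''(x_i). With h_i = 3, 2, 1 and divided differences Δ_i = 4/3, -3/2, 0, the continuity of S' gives the tridiagonal system
  3·σ_0 + 10·σ_1 + 2·σ_2 = 6(Δ_1 - Δ_0) = -17
  2·σ_1 + 6·σ_2 + 1·σ_3 = 6(Δ_2 - Δ_1) = 9
Natural end conditions: σ_0 = σ_3 = 0.
Solving the tridiagonal system: σ_0 = 0, σ_1 = -15/7, σ_2 = 31/14, σ_3 = 0.
On [5, 6], S(x) = -4 - 31/42·(x - 5) + 31/28·(x - 5)² - 31/84·(x - 5)³.
With (x - 5) = 3/4: S(23/4) = -7323/1792.

-4.0865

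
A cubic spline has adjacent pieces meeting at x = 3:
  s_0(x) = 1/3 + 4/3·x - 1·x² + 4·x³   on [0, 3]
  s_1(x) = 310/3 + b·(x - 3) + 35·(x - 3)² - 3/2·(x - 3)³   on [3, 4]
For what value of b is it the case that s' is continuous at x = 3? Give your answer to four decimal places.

s_0'(x) = 4/3 - 2·x + 12·x², so s_0'(3) = 310/3. On the right, s_1'(3) = b, so b = 310/3.

103.3333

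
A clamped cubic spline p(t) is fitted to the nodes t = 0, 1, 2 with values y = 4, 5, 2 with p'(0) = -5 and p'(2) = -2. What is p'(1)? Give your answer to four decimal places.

0.2500

Put M_i = p'' at the i-th knot. Here h = (1, 1) and Δ = (1, -3), so the interior equations h_(i-1)·M_(i-1) + 2(h_(i-1)+h_i)·M_i + h_i·M_(i+1) = 6(Δ_i − Δ_(i-1)) read
  1·M_0 + 4·M_1 + 1·M_2 = 6(Δ_1 - Δ_0) = -24
Clamped end conditions give two more equations: 2h_0·M_0 + h_0·M_1 = 6(Δ_0 - p'(0)) = 36 and h_1·M_1 + 2h_1·M_2 = 6(p'(2) - Δ_1) = 6.
Hence M_0 = 51/2, M_1 = -15, M_2 = 21/2.
On [1, 2], p'(t) = b_1 + 2c_1·(t - 1) + 3d_1·(t - 1)² with b_1 = Δ_1 - h_1(2M_1 + M_2)/6 = 1/4, c_1 = M_1/2 = -15/2, d_1 = (M_2 - M_1)/(6h_1) = 17/4. So p'(1) = 1/4.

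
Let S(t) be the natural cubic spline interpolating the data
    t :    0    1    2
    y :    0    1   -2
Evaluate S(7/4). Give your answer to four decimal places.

Write m_i for S''(x_i). With h_i = 1, 1 and divided differences Δ_i = 1, -3, the continuity of S' gives the tridiagonal system
  1·m_0 + 4·m_1 + 1·m_2 = 6(Δ_1 - Δ_0) = -24
Natural end conditions: m_0 = m_2 = 0.
Forward elimination and back-substitution give m_0 = 0, m_1 = -6, m_2 = 0.
On [1, 2], S(t) = 1 - 1·(t - 1) - 3·(t - 1)² + 1·(t - 1)³.
With (t - 1) = 3/4: S(7/4) = -65/64.

-1.0156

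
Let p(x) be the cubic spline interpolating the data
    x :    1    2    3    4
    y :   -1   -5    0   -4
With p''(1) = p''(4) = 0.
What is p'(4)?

-7

With M_i denoting the second derivative at x_i, h_i = 1, 1, 1, and Δ_i = (y_(i+1) − y_i)/h_i = -4, 5, -4:
  1·M_0 + 4·M_1 + 1·M_2 = 6(Δ_1 - Δ_0) = 54
  1·M_1 + 4·M_2 + 1·M_3 = 6(Δ_2 - Δ_1) = -54
Natural end conditions: M_0 = M_3 = 0.
Solving: M_0 = 0, M_1 = 18, M_2 = -18, M_3 = 0.
On [3, 4], p'(x) = b_2 + 2c_2·(x - 3) + 3d_2·(x - 3)² with b_2 = Δ_2 - h_2(2M_2 + M_3)/6 = 2, c_2 = M_2/2 = -9, d_2 = (M_3 - M_2)/(6h_2) = 3. So p'(4) = -7.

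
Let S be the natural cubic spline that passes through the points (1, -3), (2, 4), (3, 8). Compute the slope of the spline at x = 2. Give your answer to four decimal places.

Put M_i = S'' at the i-th knot. Here h = (1, 1) and Δ = (7, 4), so the interior equations h_(i-1)·M_(i-1) + 2(h_(i-1)+h_i)·M_i + h_i·M_(i+1) = 6(Δ_i − Δ_(i-1)) read
  1·M_0 + 4·M_1 + 1·M_2 = 6(Δ_1 - Δ_0) = -18
Natural end conditions: M_0 = M_2 = 0.
Forward elimination and back-substitution give M_0 = 0, M_1 = -9/2, M_2 = 0.
On [2, 3], S'(x) = b_1 + 2c_1·(x - 2) + 3d_1·(x - 2)² with b_1 = Δ_1 - h_1(2M_1 + M_2)/6 = 11/2, c_1 = M_1/2 = -9/4, d_1 = (M_2 - M_1)/(6h_1) = 3/4. So S'(2) = 11/2.

5.5000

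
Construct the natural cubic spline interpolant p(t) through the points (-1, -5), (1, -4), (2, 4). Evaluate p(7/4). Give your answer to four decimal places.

Let σ_i = p''(x_i). Step sizes h_i = 2, 1; slopes of the chords Δ_i = (y_(i+1) - y_i)/h_i = 1/2, 8.
  2·σ_0 + 6·σ_1 + 1·σ_2 = 6(Δ_1 - Δ_0) = 45
Natural end conditions: σ_0 = σ_2 = 0.
Solving: σ_0 = 0, σ_1 = 15/2, σ_2 = 0.
On [1, 2], p(t) = -4 + 11/2·(t - 1) + 15/4·(t - 1)² - 5/4·(t - 1)³.
With (t - 1) = 3/4: p(7/4) = 437/256.

1.7070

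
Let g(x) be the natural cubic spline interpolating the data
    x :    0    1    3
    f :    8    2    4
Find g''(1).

7

Write σ_i for g''(x_i). With h_i = 1, 2 and divided differences Δ_i = -6, 1, the continuity of g' gives the tridiagonal system
  1·σ_0 + 6·σ_1 + 2·σ_2 = 6(Δ_1 - Δ_0) = 42
Natural end conditions: σ_0 = σ_2 = 0.
Hence σ_0 = 0, σ_1 = 7, σ_2 = 0.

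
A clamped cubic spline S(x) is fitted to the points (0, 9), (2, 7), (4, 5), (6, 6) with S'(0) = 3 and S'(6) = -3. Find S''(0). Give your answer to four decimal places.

-6.5000

Put m_i = S'' at the i-th knot. Here h = (2, 2, 2) and Δ = (-1, -1, 1/2), so the interior equations h_(i-1)·m_(i-1) + 2(h_(i-1)+h_i)·m_i + h_i·m_(i+1) = 6(Δ_i − Δ_(i-1)) read
  2·m_0 + 8·m_1 + 2·m_2 = 6(Δ_1 - Δ_0) = 0
  2·m_1 + 8·m_2 + 2·m_3 = 6(Δ_2 - Δ_1) = 9
Clamped end conditions give two more equations: 2h_0·m_0 + h_0·m_1 = 6(Δ_0 - S'(0)) = -24 and h_2·m_2 + 2h_2·m_3 = 6(S'(6) - Δ_2) = -21.
Solving the tridiagonal system: m_0 = -13/2, m_1 = 1, m_2 = 5/2, m_3 = -13/2.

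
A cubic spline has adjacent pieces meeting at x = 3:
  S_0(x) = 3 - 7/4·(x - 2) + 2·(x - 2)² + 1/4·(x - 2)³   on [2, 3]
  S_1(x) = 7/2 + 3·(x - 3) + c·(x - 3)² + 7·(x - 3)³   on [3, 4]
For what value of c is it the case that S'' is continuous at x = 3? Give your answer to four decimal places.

S_0''(x) = 4 + 3/2·(x - 2), so S_0''(3) = 11/2. On the right, S_1''(3) = 2c, so c = 11/4.

2.7500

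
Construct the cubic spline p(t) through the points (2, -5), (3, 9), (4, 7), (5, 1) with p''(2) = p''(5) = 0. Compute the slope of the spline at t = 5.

-6

Write σ_i for p''(x_i). With h_i = 1, 1, 1 and divided differences Δ_i = 14, -2, -6, the continuity of p' gives the tridiagonal system
  1·σ_0 + 4·σ_1 + 1·σ_2 = 6(Δ_1 - Δ_0) = -96
  1·σ_1 + 4·σ_2 + 1·σ_3 = 6(Δ_2 - Δ_1) = -24
Natural end conditions: σ_0 = σ_3 = 0.
Solving the tridiagonal system: σ_0 = 0, σ_1 = -24, σ_2 = 0, σ_3 = 0.
On [4, 5], p'(t) = b_2 + 2c_2·(t - 4) + 3d_2·(t - 4)² with b_2 = Δ_2 - h_2(2σ_2 + σ_3)/6 = -6, c_2 = σ_2/2 = 0, d_2 = (σ_3 - σ_2)/(6h_2) = 0. So p'(5) = -6.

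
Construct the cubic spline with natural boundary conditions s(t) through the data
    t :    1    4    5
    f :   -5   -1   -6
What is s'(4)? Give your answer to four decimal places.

Put m_i = s'' at the i-th knot. Here h = (3, 1) and Δ = (4/3, -5), so the interior equations h_(i-1)·m_(i-1) + 2(h_(i-1)+h_i)·m_i + h_i·m_(i+1) = 6(Δ_i − Δ_(i-1)) read
  3·m_0 + 8·m_1 + 1·m_2 = 6(Δ_1 - Δ_0) = -38
Natural end conditions: m_0 = m_2 = 0.
Hence m_0 = 0, m_1 = -19/4, m_2 = 0.
On [4, 5], s'(t) = b_1 + 2c_1·(t - 4) + 3d_1·(t - 4)² with b_1 = Δ_1 - h_1(2m_1 + m_2)/6 = -41/12, c_1 = m_1/2 = -19/8, d_1 = (m_2 - m_1)/(6h_1) = 19/24. So s'(4) = -41/12.

-3.4167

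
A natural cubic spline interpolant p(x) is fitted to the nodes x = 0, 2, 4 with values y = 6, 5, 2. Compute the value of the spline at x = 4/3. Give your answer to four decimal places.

Write σ_i for p''(x_i). With h_i = 2, 2 and divided differences Δ_i = -1/2, -3/2, the continuity of p' gives the tridiagonal system
  2·σ_0 + 8·σ_1 + 2·σ_2 = 6(Δ_1 - Δ_0) = -6
Natural end conditions: σ_0 = σ_2 = 0.
Hence σ_0 = 0, σ_1 = -3/4, σ_2 = 0.
On [0, 2], p(x) = 6 - 1/4·x + 0·x² - 1/16·x³.
With x = 4/3: p(4/3) = 149/27.

5.5185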